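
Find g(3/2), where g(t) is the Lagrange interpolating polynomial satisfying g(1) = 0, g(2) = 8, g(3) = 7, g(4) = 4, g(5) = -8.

391/64

L_0(3/2) = (-1/2)·(-3/2)·(-5/2)·(-7/2)/[(-1)·(-2)·(-3)·(-4)] = 35/128
L_1(3/2) = (1/2)·(-3/2)·(-5/2)·(-7/2)/[(1)·(-1)·(-2)·(-3)] = 35/32
L_2(3/2) = (1/2)·(-1/2)·(-5/2)·(-7/2)/[(2)·(1)·(-1)·(-2)] = -35/64
L_3(3/2) = (1/2)·(-1/2)·(-3/2)·(-7/2)/[(3)·(2)·(1)·(-1)] = 7/32
L_4(3/2) = (1/2)·(-1/2)·(-3/2)·(-5/2)/[(4)·(3)·(2)·(1)] = -5/128
Sum: 0 + 8·(35/32) + 7·(-35/64) + 4·(7/32) + (-8)·(-5/128) = 391/64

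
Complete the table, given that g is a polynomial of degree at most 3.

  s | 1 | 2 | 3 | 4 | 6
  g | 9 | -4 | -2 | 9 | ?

The 4 known values determine g uniquely (degree ≤ 3).
Evaluate each Lagrange basis at s = 6:
L_0(6) = (4)·(3)·(2)/[(-1)·(-2)·(-3)] = -4
L_1(6) = (5)·(3)·(2)/[(1)·(-1)·(-2)] = 15
L_2(6) = (5)·(4)·(2)/[(2)·(1)·(-1)] = -20
L_3(6) = (5)·(4)·(3)/[(3)·(2)·(1)] = 10
Sum: 9·(-4) + (-4)·(15) + (-2)·(-20) + 9·(10) = 34

34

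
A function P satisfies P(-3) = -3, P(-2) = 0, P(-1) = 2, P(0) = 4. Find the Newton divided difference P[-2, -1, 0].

P[-2,-1] = (2 - 0) / (-1 - (-2)) = 2
P[-1,0] = (4 - 2) / (0 - (-1)) = 2
P[-2,-1,0] = (2 - 2) / (0 - (-2)) = 0

0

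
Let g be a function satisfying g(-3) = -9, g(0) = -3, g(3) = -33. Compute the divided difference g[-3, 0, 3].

g[-3,0] = (-3 - (-9)) / (0 - (-3)) = 2
g[0,3] = (-33 - (-3)) / (3 - 0) = -10
g[-3,0,3] = (-10 - 2) / (3 - (-3)) = -2

-2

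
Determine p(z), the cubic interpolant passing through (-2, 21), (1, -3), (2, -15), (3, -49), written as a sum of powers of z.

Build the Lagrange basis polynomials:
L_0(z) = (z - 1)(z - 2)(z - 3) / [-60] = -(1/60)z^3 + (1/10)z^2 - (11/60)z + 1/10
L_1(z) = (z + 2)(z - 2)(z - 3) / [6] = (1/6)z^3 - (1/2)z^2 - (2/3)z + 2
L_2(z) = (z + 2)(z - 1)(z - 3) / [-4] = -(1/4)z^3 + (1/2)z^2 + (5/4)z - 3/2
L_3(z) = (z + 2)(z - 1)(z - 2) / [10] = (1/10)z^3 - (1/10)z^2 - (2/5)z + 2/5
p(z) = 21·L_0 + (-3)·L_1 + (-15)·L_2 + (-49)·L_3
  21·L_0(z) = -(7/20)z^3 + (21/10)z^2 - (77/20)z + 21/10
  (-3)·L_1(z) = -(1/2)z^3 + (3/2)z^2 + 2z - 6
  (-15)·L_2(z) = (15/4)z^3 - (15/2)z^2 - (75/4)z + 45/2
  (-49)·L_3(z) = -(49/10)z^3 + (49/10)z^2 + (98/5)z - 98/5
Adding term by term: -2z^3 + z^2 - z - 1

p(z) = -2z^3 + z^2 - z - 1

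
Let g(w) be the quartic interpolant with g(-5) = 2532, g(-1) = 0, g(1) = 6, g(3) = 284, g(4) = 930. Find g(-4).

1026

Evaluate each Lagrange basis at w = -4:
L_0(-4) = (-3)·(-5)·(-7)·(-8)/[(-4)·(-6)·(-8)·(-9)] = 35/72
L_1(-4) = (1)·(-5)·(-7)·(-8)/[(4)·(-2)·(-4)·(-5)] = 7/4
L_2(-4) = (1)·(-3)·(-7)·(-8)/[(6)·(2)·(-2)·(-3)] = -7/3
L_3(-4) = (1)·(-3)·(-5)·(-8)/[(8)·(4)·(2)·(-1)] = 15/8
L_4(-4) = (1)·(-3)·(-5)·(-7)/[(9)·(5)·(3)·(1)] = -7/9
Sum: 2532·(35/72) + 0 + 6·(-7/3) + 284·(15/8) + 930·(-7/9) = 1026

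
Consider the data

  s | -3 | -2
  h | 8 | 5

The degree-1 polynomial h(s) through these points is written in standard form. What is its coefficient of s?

-3

Build the Lagrange basis polynomials:
L_0(s) = (s + 2) / [-1] = -s - 2
L_1(s) = (s + 3) / [1] = s + 3
h(s) = 8·L_0 + 5·L_1
Only the coefficient of s is needed; take it from each L_i and combine:
8·(-1) + 5·(1) = -3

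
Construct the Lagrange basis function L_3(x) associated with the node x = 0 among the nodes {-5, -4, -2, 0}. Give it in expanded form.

L_3(x) = (1/40)x^3 + (11/40)x^2 + (19/20)x + 1

L_3(x) = (x + 5)(x + 4)(x + 2) / [(5)·(4)·(2)]
       = (x^3 + 11x^2 + 38x + 40) / (40)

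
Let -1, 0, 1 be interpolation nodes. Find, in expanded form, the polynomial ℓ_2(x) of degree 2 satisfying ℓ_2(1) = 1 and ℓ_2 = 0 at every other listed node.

ℓ_2(x) = (1/2)x^2 + (1/2)x

ℓ_2(x) = (x + 1)x / [(2)·(1)]
       = (x^2 + x) / (2)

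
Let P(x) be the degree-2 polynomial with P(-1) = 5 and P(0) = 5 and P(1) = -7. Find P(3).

-67

Evaluate each Lagrange basis at x = 3:
L_0(3) = (3)·(2)/[(-1)·(-2)] = 3
L_1(3) = (4)·(2)/[(1)·(-1)] = -8
L_2(3) = (4)·(3)/[(2)·(1)] = 6
Sum: 5·(3) + 5·(-8) + (-7)·(6) = -67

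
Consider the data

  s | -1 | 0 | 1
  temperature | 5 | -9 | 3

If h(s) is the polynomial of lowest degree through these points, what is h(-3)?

Using Newton's divided-difference form:
h[-1,0] = (-9 - 5) / (0 - (-1)) = -14
h[0,1] = (3 - (-9)) / (1 - 0) = 12
h[-1,0,1] = (12 - (-14)) / (1 - (-1)) = 13
h(-3) = 5 + (-14)·(-2) + 13·(-2)·(-3) = 111

111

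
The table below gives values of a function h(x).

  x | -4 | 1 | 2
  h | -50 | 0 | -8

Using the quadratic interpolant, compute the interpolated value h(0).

2

Evaluate each Lagrange basis at x = 0:
L_0(0) = (-1)·(-2)/[(-5)·(-6)] = 1/15
L_1(0) = (4)·(-2)/[(5)·(-1)] = 8/5
L_2(0) = (4)·(-1)/[(6)·(1)] = -2/3
Sum: (-50)·(1/15) + 0 + (-8)·(-2/3) = 2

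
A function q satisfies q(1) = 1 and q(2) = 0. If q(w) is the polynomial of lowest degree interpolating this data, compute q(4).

-2

L_0(4) = (2)/[(-1)] = -2
L_1(4) = (3)/[(1)] = 3
Sum: 1·(-2) + 0 = -2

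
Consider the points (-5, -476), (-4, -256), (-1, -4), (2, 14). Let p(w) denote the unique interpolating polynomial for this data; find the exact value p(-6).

-794

L_0(-6) = (-2)·(-5)·(-8)/[(-1)·(-4)·(-7)] = 20/7
L_1(-6) = (-1)·(-5)·(-8)/[(1)·(-3)·(-6)] = -20/9
L_2(-6) = (-1)·(-2)·(-8)/[(4)·(3)·(-3)] = 4/9
L_3(-6) = (-1)·(-2)·(-5)/[(7)·(6)·(3)] = -5/63
Sum: (-476)·(20/7) + (-256)·(-20/9) + (-4)·(4/9) + 14·(-5/63) = -794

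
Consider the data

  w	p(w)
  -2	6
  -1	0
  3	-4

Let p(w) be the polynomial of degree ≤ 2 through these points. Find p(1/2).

-21/4

Using Newton's divided-difference form:
p[-2,-1] = (0 - 6) / (-1 - (-2)) = -6
p[-1,3] = (-4 - 0) / (3 - (-1)) = -1
p[-2,-1,3] = (-1 - (-6)) / (3 - (-2)) = 1
p(1/2) = 6 + (-6)·(5/2) + 1·(5/2)·(3/2) = -21/4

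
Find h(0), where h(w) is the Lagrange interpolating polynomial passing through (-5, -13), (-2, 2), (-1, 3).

Evaluate each Lagrange basis at w = 0:
L_0(0) = (2)·(1)/[(-3)·(-4)] = 1/6
L_1(0) = (5)·(1)/[(3)·(-1)] = -5/3
L_2(0) = (5)·(2)/[(4)·(1)] = 5/2
Sum: (-13)·(1/6) + 2·(-5/3) + 3·(5/2) = 2

2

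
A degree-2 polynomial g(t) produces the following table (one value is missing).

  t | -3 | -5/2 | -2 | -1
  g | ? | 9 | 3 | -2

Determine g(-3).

The 3 known values determine g uniquely (degree ≤ 2).
Evaluate each Lagrange basis at t = -3:
L_0(-3) = (-1)·(-2)/[(-1/2)·(-3/2)] = 8/3
L_1(-3) = (-1/2)·(-2)/[(1/2)·(-1)] = -2
L_2(-3) = (-1/2)·(-1)/[(3/2)·(1)] = 1/3
Sum: 9·(8/3) + 3·(-2) + (-2)·(1/3) = 52/3

52/3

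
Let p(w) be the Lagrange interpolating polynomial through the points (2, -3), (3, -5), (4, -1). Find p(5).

Evaluate each Lagrange basis at w = 5:
L_0(5) = (2)·(1)/[(-1)·(-2)] = 1
L_1(5) = (3)·(1)/[(1)·(-1)] = -3
L_2(5) = (3)·(2)/[(2)·(1)] = 3
Sum: (-3)·(1) + (-5)·(-3) + (-1)·(3) = 9

9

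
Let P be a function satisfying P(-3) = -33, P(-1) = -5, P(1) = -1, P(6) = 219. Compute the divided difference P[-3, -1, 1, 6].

1

P[-3,-1] = (-5 - (-33)) / (-1 - (-3)) = 14
P[-1,1] = (-1 - (-5)) / (1 - (-1)) = 2
P[1,6] = (219 - (-1)) / (6 - 1) = 44
P[-3,-1,1] = (2 - 14) / (1 - (-3)) = -3
P[-1,1,6] = (44 - 2) / (6 - (-1)) = 6
P[-3,-1,1,6] = (6 - (-3)) / (6 - (-3)) = 1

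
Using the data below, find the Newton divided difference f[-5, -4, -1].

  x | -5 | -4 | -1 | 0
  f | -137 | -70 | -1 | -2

-11

f[-5,-4] = (-70 - (-137)) / (-4 - (-5)) = 67
f[-4,-1] = (-1 - (-70)) / (-1 - (-4)) = 23
f[-5,-4,-1] = (23 - 67) / (-1 - (-5)) = -11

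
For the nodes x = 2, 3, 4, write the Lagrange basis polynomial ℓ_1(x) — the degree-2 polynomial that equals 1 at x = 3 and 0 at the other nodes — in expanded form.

ℓ_1(x) = -x^2 + 6x - 8

ℓ_1(x) = (x - 2)(x - 4) / [(1)·(-1)]
       = (x^2 - 6x + 8) / (-1)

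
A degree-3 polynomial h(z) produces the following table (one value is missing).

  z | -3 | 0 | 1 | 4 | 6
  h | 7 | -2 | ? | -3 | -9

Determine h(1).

-289/126

The 4 known values determine h uniquely (degree ≤ 3).
L_0(1) = (1)·(-3)·(-5)/[(-3)·(-7)·(-9)] = -5/63
L_1(1) = (4)·(-3)·(-5)/[(3)·(-4)·(-6)] = 5/6
L_2(1) = (4)·(1)·(-5)/[(7)·(4)·(-2)] = 5/14
L_3(1) = (4)·(1)·(-3)/[(9)·(6)·(2)] = -1/9
Sum: 7·(-5/63) + (-2)·(5/6) + (-3)·(5/14) + (-9)·(-1/9) = -289/126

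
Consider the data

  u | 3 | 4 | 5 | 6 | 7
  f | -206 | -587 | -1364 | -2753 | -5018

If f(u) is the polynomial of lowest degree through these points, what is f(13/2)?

-30061/8

Evaluate each Lagrange basis at u = 13/2:
L_0(13/2) = (5/2)·(3/2)·(1/2)·(-1/2)/[(-1)·(-2)·(-3)·(-4)] = -5/128
L_1(13/2) = (7/2)·(3/2)·(1/2)·(-1/2)/[(1)·(-1)·(-2)·(-3)] = 7/32
L_2(13/2) = (7/2)·(5/2)·(1/2)·(-1/2)/[(2)·(1)·(-1)·(-2)] = -35/64
L_3(13/2) = (7/2)·(5/2)·(3/2)·(-1/2)/[(3)·(2)·(1)·(-1)] = 35/32
L_4(13/2) = (7/2)·(5/2)·(3/2)·(1/2)/[(4)·(3)·(2)·(1)] = 35/128
Sum: (-206)·(-5/128) + (-587)·(7/32) + (-1364)·(-35/64) + (-2753)·(35/32) + (-5018)·(35/128) = -30061/8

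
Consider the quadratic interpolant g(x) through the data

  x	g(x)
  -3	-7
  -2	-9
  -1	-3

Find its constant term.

L_0(x) = (x + 2)(x + 1) / [2] = (1/2)x^2 + (3/2)x + 1
L_1(x) = (x + 3)(x + 1) / [-1] = -x^2 - 4x - 3
L_2(x) = (x + 3)(x + 2) / [2] = (1/2)x^2 + (5/2)x + 3
g(x) = (-7)·L_0 + (-9)·L_1 + (-3)·L_2
Only the constant term is needed; take it from each L_i and combine:
(-7)·(1) + (-9)·(-3) + (-3)·(3) = 11

11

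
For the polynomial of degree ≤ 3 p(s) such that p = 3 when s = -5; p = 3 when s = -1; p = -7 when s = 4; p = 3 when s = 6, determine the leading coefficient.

L_0(s) = (s + 1)(s - 4)(s - 6) / [-396] = -(1/396)s^3 + (1/44)s^2 - (7/198)s - 2/33
L_1(s) = (s + 5)(s - 4)(s - 6) / [140] = (1/140)s^3 - (1/28)s^2 - (13/70)s + 6/7
L_2(s) = (s + 5)(s + 1)(s - 6) / [-90] = -(1/90)s^3 + (31/90)s + 1/3
L_3(s) = (s + 5)(s + 1)(s - 4) / [154] = (1/154)s^3 + (1/77)s^2 - (19/154)s - 10/77
p(s) = 3·L_0 + 3·L_1 + (-7)·L_2 + 3·L_3
Only the coefficient of s^3 is needed; take it from each L_i and combine:
3·(-1/396) + 3·(1/140) + (-7)·(-1/90) + 3·(1/154) = 1/9

1/9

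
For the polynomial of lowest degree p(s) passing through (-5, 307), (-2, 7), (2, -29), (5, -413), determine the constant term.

-3

L_0(s) = (s + 2)(s - 2)(s - 5) / [-210] = -(1/210)s^3 + (1/42)s^2 + (2/105)s - 2/21
L_1(s) = (s + 5)(s - 2)(s - 5) / [84] = (1/84)s^3 - (1/42)s^2 - (25/84)s + 25/42
L_2(s) = (s + 5)(s + 2)(s - 5) / [-84] = -(1/84)s^3 - (1/42)s^2 + (25/84)s + 25/42
L_3(s) = (s + 5)(s + 2)(s - 2) / [210] = (1/210)s^3 + (1/42)s^2 - (2/105)s - 2/21
p(s) = 307·L_0 + 7·L_1 + (-29)·L_2 + (-413)·L_3
Only the constant term is needed; take it from each L_i and combine:
307·(-2/21) + 7·(25/42) + (-29)·(25/42) + (-413)·(-2/21) = -3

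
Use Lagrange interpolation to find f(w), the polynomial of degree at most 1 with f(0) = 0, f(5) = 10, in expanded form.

L_0(w) = (w - 5) / [-5] = -(1/5)w + 1
L_1(w) = w / [5] = (1/5)w
f(w) = 0·L_0 + 10·L_1
  0·L_0(w) = 0
  10·L_1(w) = 2w
Adding term by term: 2w

f(w) = 2w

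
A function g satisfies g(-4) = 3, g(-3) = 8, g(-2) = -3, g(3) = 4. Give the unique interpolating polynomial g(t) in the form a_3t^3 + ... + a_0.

g(t) = (151/105)t^3 + (173/35)t^2 - (1429/105)t - 1347/35

Build the Lagrange basis polynomials:
L_0(t) = (t + 3)(t + 2)(t - 3) / [-14] = -(1/14)t^3 - (1/7)t^2 + (9/14)t + 9/7
L_1(t) = (t + 4)(t + 2)(t - 3) / [6] = (1/6)t^3 + (1/2)t^2 - (5/3)t - 4
L_2(t) = (t + 4)(t + 3)(t - 3) / [-10] = -(1/10)t^3 - (2/5)t^2 + (9/10)t + 18/5
L_3(t) = (t + 4)(t + 3)(t + 2) / [210] = (1/210)t^3 + (3/70)t^2 + (13/105)t + 4/35
g(t) = 3·L_0 + 8·L_1 + (-3)·L_2 + 4·L_3
  3·L_0(t) = -(3/14)t^3 - (3/7)t^2 + (27/14)t + 27/7
  8·L_1(t) = (4/3)t^3 + 4t^2 - (40/3)t - 32
  (-3)·L_2(t) = (3/10)t^3 + (6/5)t^2 - (27/10)t - 54/5
  4·L_3(t) = (2/105)t^3 + (6/35)t^2 + (52/105)t + 16/35
Adding term by term: (151/105)t^3 + (173/35)t^2 - (1429/105)t - 1347/35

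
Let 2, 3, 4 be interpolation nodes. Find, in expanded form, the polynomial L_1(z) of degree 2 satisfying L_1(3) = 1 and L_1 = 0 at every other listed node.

L_1(z) = -z^2 + 6z - 8

L_1(z) = (z - 2)(z - 4) / [(1)·(-1)]
       = (z^2 - 6z + 8) / (-1)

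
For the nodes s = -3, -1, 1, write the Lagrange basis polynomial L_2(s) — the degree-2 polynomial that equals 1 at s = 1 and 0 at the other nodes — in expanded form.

L_2(s) = (s + 3)(s + 1) / [(4)·(2)]
       = (s^2 + 4s + 3) / (8)

L_2(s) = (1/8)s^2 + (1/2)s + 3/8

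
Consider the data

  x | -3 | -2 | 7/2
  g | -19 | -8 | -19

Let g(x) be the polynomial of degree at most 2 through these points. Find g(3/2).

Evaluate each Lagrange basis at x = 3/2:
L_0(3/2) = (7/2)·(-2)/[(-1)·(-13/2)] = -14/13
L_1(3/2) = (9/2)·(-2)/[(1)·(-11/2)] = 18/11
L_2(3/2) = (9/2)·(7/2)/[(13/2)·(11/2)] = 63/143
Sum: (-19)·(-14/13) + (-8)·(18/11) + (-19)·(63/143) = -1

-1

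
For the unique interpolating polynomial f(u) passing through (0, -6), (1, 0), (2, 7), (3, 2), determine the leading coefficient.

-13/6

Build the Lagrange basis polynomials:
L_0(u) = (u - 1)(u - 2)(u - 3) / [-6] = -(1/6)u^3 + u^2 - (11/6)u + 1
L_1(u) = u(u - 2)(u - 3) / [2] = (1/2)u^3 - (5/2)u^2 + 3u
L_2(u) = u(u - 1)(u - 3) / [-2] = -(1/2)u^3 + 2u^2 - (3/2)u
L_3(u) = u(u - 1)(u - 2) / [6] = (1/6)u^3 - (1/2)u^2 + (1/3)u
f(u) = (-6)·L_0 + 0·L_1 + 7·L_2 + 2·L_3
Only the coefficient of u^3 is needed; take it from each L_i and combine:
(-6)·(-1/6) + 0·(1/2) + 7·(-1/2) + 2·(1/6) = -13/6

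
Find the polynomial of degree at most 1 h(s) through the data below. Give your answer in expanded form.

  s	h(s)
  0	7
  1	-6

h(s) = -13s + 7

Build the Lagrange basis polynomials:
L_0(s) = (s - 1) / [-1] = -s + 1
L_1(s) = s / [1] = s
h(s) = 7·L_0 + (-6)·L_1
  7·L_0(s) = -7s + 7
  (-6)·L_1(s) = -6s
Adding term by term: -13s + 7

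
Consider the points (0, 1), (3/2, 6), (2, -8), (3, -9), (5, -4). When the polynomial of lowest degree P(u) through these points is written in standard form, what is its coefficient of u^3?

Build the Lagrange basis polynomials:
L_0(u) = (u - 3/2)(u - 2)(u - 3)(u - 5) / [45] = (1/45)u^4 - (23/90)u^3 + (46/45)u^2 - (17/10)u + 1
L_1(u) = u(u - 2)(u - 3)(u - 5) / [-63/16] = -(16/63)u^4 + (160/63)u^3 - (496/63)u^2 + (160/21)u
L_2(u) = u(u - 3/2)(u - 3)(u - 5) / [3] = (1/3)u^4 - (19/6)u^3 + 9u^2 - (15/2)u
L_3(u) = u(u - 3/2)(u - 2)(u - 5) / [-9] = -(1/9)u^4 + (17/18)u^3 - (41/18)u^2 + (5/3)u
L_4(u) = u(u - 3/2)(u - 2)(u - 3) / [105] = (1/105)u^4 - (13/210)u^3 + (9/70)u^2 - (3/35)u
P(u) = 1·L_0 + 6·L_1 + (-8)·L_2 + (-9)·L_3 + (-4)·L_4
Only the coefficient of u^3 is needed; take it from each L_i and combine:
1·(-23/90) + 6·(160/63) + (-8)·(-19/6) + (-9)·(17/18) + (-4)·(-13/210) = 2020/63

2020/63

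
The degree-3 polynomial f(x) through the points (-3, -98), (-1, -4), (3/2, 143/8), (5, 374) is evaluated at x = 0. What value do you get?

Using Newton's divided-difference form:
f[-3,-1] = (-4 - (-98)) / (-1 - (-3)) = 47
f[-1,3/2] = (143/8 - (-4)) / (3/2 - (-1)) = 35/4
f[3/2,5] = (374 - 143/8) / (5 - 3/2) = 407/4
f[-3,-1,3/2] = (35/4 - 47) / (3/2 - (-3)) = -17/2
f[-1,3/2,5] = (407/4 - 35/4) / (5 - (-1)) = 31/2
f[-3,-1,3/2,5] = (31/2 - (-17/2)) / (5 - (-3)) = 3
f(0) = -98 + 47·(3) + (-17/2)·(3)·(1) + 3·(3)·(1)·(-3/2) = 4

4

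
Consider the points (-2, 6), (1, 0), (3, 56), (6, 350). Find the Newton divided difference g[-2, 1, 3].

g[-2,1] = (0 - 6) / (1 - (-2)) = -2
g[1,3] = (56 - 0) / (3 - 1) = 28
g[-2,1,3] = (28 - (-2)) / (3 - (-2)) = 6

6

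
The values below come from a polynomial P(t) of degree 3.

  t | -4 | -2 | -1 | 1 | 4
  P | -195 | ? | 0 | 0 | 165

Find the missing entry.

The 4 known values determine P uniquely (degree ≤ 3).
Evaluate each Lagrange basis at t = -2:
L_0(-2) = (-1)·(-3)·(-6)/[(-3)·(-5)·(-8)] = 3/20
L_1(-2) = (2)·(-3)·(-6)/[(3)·(-2)·(-5)] = 6/5
L_2(-2) = (2)·(-1)·(-6)/[(5)·(2)·(-3)] = -2/5
L_3(-2) = (2)·(-1)·(-3)/[(8)·(5)·(3)] = 1/20
Sum: (-195)·(3/20) + 0 + 0 + 165·(1/20) = -21

-21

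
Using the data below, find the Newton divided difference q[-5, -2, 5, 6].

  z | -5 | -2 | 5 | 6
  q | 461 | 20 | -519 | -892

q[-5,-2] = (20 - 461) / (-2 - (-5)) = -147
q[-2,5] = (-519 - 20) / (5 - (-2)) = -77
q[5,6] = (-892 - (-519)) / (6 - 5) = -373
q[-5,-2,5] = (-77 - (-147)) / (5 - (-5)) = 7
q[-2,5,6] = (-373 - (-77)) / (6 - (-2)) = -37
q[-5,-2,5,6] = (-37 - 7) / (6 - (-5)) = -4

-4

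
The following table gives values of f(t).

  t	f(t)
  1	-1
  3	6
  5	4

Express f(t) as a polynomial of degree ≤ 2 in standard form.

f(t) = -(9/8)t^2 + 8t - 63/8

Build the Lagrange basis polynomials:
L_0(t) = (t - 3)(t - 5) / [8] = (1/8)t^2 - t + 15/8
L_1(t) = (t - 1)(t - 5) / [-4] = -(1/4)t^2 + (3/2)t - 5/4
L_2(t) = (t - 1)(t - 3) / [8] = (1/8)t^2 - (1/2)t + 3/8
f(t) = (-1)·L_0 + 6·L_1 + 4·L_2
  (-1)·L_0(t) = -(1/8)t^2 + t - 15/8
  6·L_1(t) = -(3/2)t^2 + 9t - 15/2
  4·L_2(t) = (1/2)t^2 - 2t + 3/2
Adding term by term: -(9/8)t^2 + 8t - 63/8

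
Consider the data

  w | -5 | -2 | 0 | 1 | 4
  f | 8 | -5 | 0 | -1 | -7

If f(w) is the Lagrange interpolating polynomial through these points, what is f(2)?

Evaluate each Lagrange basis at w = 2:
L_0(2) = (4)·(2)·(1)·(-2)/[(-3)·(-5)·(-6)·(-9)] = -8/405
L_1(2) = (7)·(2)·(1)·(-2)/[(3)·(-2)·(-3)·(-6)] = 7/27
L_2(2) = (7)·(4)·(1)·(-2)/[(5)·(2)·(-1)·(-4)] = -7/5
L_3(2) = (7)·(4)·(2)·(-2)/[(6)·(3)·(1)·(-3)] = 56/27
L_4(2) = (7)·(4)·(2)·(1)/[(9)·(6)·(4)·(3)] = 7/81
Sum: 8·(-8/405) + (-5)·(7/27) + 0 + (-1)·(56/27) + (-7)·(7/81) = -62/15

-62/15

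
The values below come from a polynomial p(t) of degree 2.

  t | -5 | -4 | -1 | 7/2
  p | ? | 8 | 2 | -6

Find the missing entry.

The 3 known values determine p uniquely (degree ≤ 2).
L_0(-5) = (-4)·(-17/2)/[(-3)·(-15/2)] = 68/45
L_1(-5) = (-1)·(-17/2)/[(3)·(-9/2)] = -17/27
L_2(-5) = (-1)·(-4)/[(15/2)·(9/2)] = 16/135
Sum: 8·(68/45) + 2·(-17/27) + (-6)·(16/135) = 1366/135

1366/135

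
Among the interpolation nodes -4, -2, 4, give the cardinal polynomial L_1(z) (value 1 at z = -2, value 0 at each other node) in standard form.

L_1(z) = (z + 4)(z - 4) / [(2)·(-6)]
       = (z^2 - 16) / (-12)

L_1(z) = -(1/12)z^2 + 4/3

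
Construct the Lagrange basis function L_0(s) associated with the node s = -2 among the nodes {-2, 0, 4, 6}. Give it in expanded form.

L_0(s) = s(s - 4)(s - 6) / [(-2)·(-6)·(-8)]
       = (s^3 - 10s^2 + 24s) / (-96)

L_0(s) = -(1/96)s^3 + (5/48)s^2 - (1/4)s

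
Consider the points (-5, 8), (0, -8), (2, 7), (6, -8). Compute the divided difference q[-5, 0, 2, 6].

q[-5,0] = (-8 - 8) / (0 - (-5)) = -16/5
q[0,2] = (7 - (-8)) / (2 - 0) = 15/2
q[2,6] = (-8 - 7) / (6 - 2) = -15/4
q[-5,0,2] = (15/2 - (-16/5)) / (2 - (-5)) = 107/70
q[0,2,6] = (-15/4 - 15/2) / (6 - 0) = -15/8
q[-5,0,2,6] = (-15/8 - 107/70) / (6 - (-5)) = -953/3080

-953/3080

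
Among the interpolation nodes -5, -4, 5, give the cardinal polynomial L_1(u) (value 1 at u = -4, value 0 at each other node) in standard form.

L_1(u) = -(1/9)u^2 + 25/9

L_1(u) = (u + 5)(u - 5) / [(1)·(-9)]
       = (u^2 - 25) / (-9)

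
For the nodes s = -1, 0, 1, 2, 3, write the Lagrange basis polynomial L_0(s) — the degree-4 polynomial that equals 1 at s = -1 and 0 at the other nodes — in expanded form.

L_0(s) = (1/24)s^4 - (1/4)s^3 + (11/24)s^2 - (1/4)s

L_0(s) = s(s - 1)(s - 2)(s - 3) / [(-1)·(-2)·(-3)·(-4)]
       = (s^4 - 6s^3 + 11s^2 - 6s) / (24)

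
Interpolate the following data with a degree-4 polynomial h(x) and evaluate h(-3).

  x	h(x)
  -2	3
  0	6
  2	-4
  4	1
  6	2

L_0(-3) = (-3)·(-5)·(-7)·(-9)/[(-2)·(-4)·(-6)·(-8)] = 315/128
L_1(-3) = (-1)·(-5)·(-7)·(-9)/[(2)·(-2)·(-4)·(-6)] = -105/32
L_2(-3) = (-1)·(-3)·(-7)·(-9)/[(4)·(2)·(-2)·(-4)] = 189/64
L_3(-3) = (-1)·(-3)·(-5)·(-9)/[(6)·(4)·(2)·(-2)] = -45/32
L_4(-3) = (-1)·(-3)·(-5)·(-7)/[(8)·(6)·(4)·(2)] = 35/128
Sum: 3·(315/128) + 6·(-105/32) + (-4)·(189/64) + 1·(-45/32) + 2·(35/128) = -3197/128

-3197/128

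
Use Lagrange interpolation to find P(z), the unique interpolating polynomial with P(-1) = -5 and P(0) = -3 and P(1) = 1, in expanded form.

P(z) = z^2 + 3z - 3

L_0(z) = z(z - 1) / [2] = (1/2)z^2 - (1/2)z
L_1(z) = (z + 1)(z - 1) / [-1] = -z^2 + 1
L_2(z) = (z + 1)z / [2] = (1/2)z^2 + (1/2)z
P(z) = (-5)·L_0 + (-3)·L_1 + 1·L_2
  (-5)·L_0(z) = -(5/2)z^2 + (5/2)z
  (-3)·L_1(z) = 3z^2 - 3
  1·L_2(z) = (1/2)z^2 + (1/2)z
Adding term by term: z^2 + 3z - 3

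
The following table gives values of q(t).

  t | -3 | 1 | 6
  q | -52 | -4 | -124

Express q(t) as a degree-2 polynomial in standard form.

q(t) = -4t^2 + 4t - 4

Newton's divided differences:
q[-3,1] = (-4 - (-52)) / (1 - (-3)) = 12
q[1,6] = (-124 - (-4)) / (6 - 1) = -24
q[-3,1,6] = (-24 - 12) / (6 - (-3)) = -4
q(t) = -52 + 12·(t + 3) + (-4)·(t + 3)(t - 1)
Expanding: q(t) = -4t^2 + 4t - 4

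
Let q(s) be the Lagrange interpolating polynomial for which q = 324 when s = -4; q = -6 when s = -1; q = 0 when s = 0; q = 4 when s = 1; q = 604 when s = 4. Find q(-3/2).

-63/8

Evaluate each Lagrange basis at s = -3/2:
L_0(-3/2) = (-1/2)·(-3/2)·(-5/2)·(-11/2)/[(-3)·(-4)·(-5)·(-8)] = 11/512
L_1(-3/2) = (5/2)·(-3/2)·(-5/2)·(-11/2)/[(3)·(-1)·(-2)·(-5)] = 55/32
L_2(-3/2) = (5/2)·(-1/2)·(-5/2)·(-11/2)/[(4)·(1)·(-1)·(-4)] = -275/256
L_3(-3/2) = (5/2)·(-1/2)·(-3/2)·(-11/2)/[(5)·(2)·(1)·(-3)] = 11/32
L_4(-3/2) = (5/2)·(-1/2)·(-3/2)·(-5/2)/[(8)·(5)·(4)·(3)] = -5/512
Sum: 324·(11/512) + (-6)·(55/32) + 0 + 4·(11/32) + 604·(-5/512) = -63/8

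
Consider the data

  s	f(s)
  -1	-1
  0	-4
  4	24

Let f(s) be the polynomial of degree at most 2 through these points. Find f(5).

Evaluate each Lagrange basis at s = 5:
L_0(5) = (5)·(1)/[(-1)·(-5)] = 1
L_1(5) = (6)·(1)/[(1)·(-4)] = -3/2
L_2(5) = (6)·(5)/[(5)·(4)] = 3/2
Sum: (-1)·(1) + (-4)·(-3/2) + 24·(3/2) = 41

41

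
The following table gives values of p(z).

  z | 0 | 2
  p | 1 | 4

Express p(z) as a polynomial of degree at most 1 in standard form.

L_0(z) = (z - 2) / [-2] = -(1/2)z + 1
L_1(z) = z / [2] = (1/2)z
p(z) = 1·L_0 + 4·L_1
  1·L_0(z) = -(1/2)z + 1
  4·L_1(z) = 2z
Adding term by term: (3/2)z + 1

p(z) = (3/2)z + 1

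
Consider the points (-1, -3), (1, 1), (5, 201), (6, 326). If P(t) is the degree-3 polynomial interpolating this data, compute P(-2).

-2

L_0(-2) = (-3)·(-7)·(-8)/[(-2)·(-6)·(-7)] = 2
L_1(-2) = (-1)·(-7)·(-8)/[(2)·(-4)·(-5)] = -7/5
L_2(-2) = (-1)·(-3)·(-8)/[(6)·(4)·(-1)] = 1
L_3(-2) = (-1)·(-3)·(-7)/[(7)·(5)·(1)] = -3/5
Sum: (-3)·(2) + 1·(-7/5) + 201·(1) + 326·(-3/5) = -2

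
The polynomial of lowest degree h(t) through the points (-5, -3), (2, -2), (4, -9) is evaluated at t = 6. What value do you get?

-404/21

Evaluate each Lagrange basis at t = 6:
L_0(6) = (4)·(2)/[(-7)·(-9)] = 8/63
L_1(6) = (11)·(2)/[(7)·(-2)] = -11/7
L_2(6) = (11)·(4)/[(9)·(2)] = 22/9
Sum: (-3)·(8/63) + (-2)·(-11/7) + (-9)·(22/9) = -404/21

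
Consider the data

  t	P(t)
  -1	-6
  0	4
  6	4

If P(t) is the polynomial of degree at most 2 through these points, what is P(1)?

Using Newton's divided-difference form:
P[-1,0] = (4 - (-6)) / (0 - (-1)) = 10
P[0,6] = (4 - 4) / (6 - 0) = 0
P[-1,0,6] = (0 - 10) / (6 - (-1)) = -10/7
P(1) = -6 + 10·(2) + (-10/7)·(2)·(1) = 78/7

78/7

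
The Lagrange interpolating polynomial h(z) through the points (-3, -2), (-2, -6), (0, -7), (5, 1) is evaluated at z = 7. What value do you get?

Evaluate each Lagrange basis at z = 7:
L_0(7) = (9)·(7)·(2)/[(-1)·(-3)·(-8)] = -21/4
L_1(7) = (10)·(7)·(2)/[(1)·(-2)·(-7)] = 10
L_2(7) = (10)·(9)·(2)/[(3)·(2)·(-5)] = -6
L_3(7) = (10)·(9)·(7)/[(8)·(7)·(5)] = 9/4
Sum: (-2)·(-21/4) + (-6)·(10) + (-7)·(-6) + 1·(9/4) = -21/4

-21/4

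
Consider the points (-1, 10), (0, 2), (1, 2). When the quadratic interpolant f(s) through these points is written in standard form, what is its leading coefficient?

L_0(s) = s(s - 1) / [2] = (1/2)s^2 - (1/2)s
L_1(s) = (s + 1)(s - 1) / [-1] = -s^2 + 1
L_2(s) = (s + 1)s / [2] = (1/2)s^2 + (1/2)s
f(s) = 10·L_0 + 2·L_1 + 2·L_2
Only the coefficient of s^2 is needed; take it from each L_i and combine:
10·(1/2) + 2·(-1) + 2·(1/2) = 4

4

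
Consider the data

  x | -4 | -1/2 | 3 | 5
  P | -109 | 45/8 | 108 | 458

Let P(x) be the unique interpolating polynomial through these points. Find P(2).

Using Newton's divided-difference form:
P[-4,-1/2] = (45/8 - (-109)) / (-1/2 - (-4)) = 131/4
P[-1/2,3] = (108 - 45/8) / (3 - (-1/2)) = 117/4
P[3,5] = (458 - 108) / (5 - 3) = 175
P[-4,-1/2,3] = (117/4 - 131/4) / (3 - (-4)) = -1/2
P[-1/2,3,5] = (175 - 117/4) / (5 - (-1/2)) = 53/2
P[-4,-1/2,3,5] = (53/2 - (-1/2)) / (5 - (-4)) = 3
P(2) = -109 + (131/4)·(6) + (-1/2)·(6)·(5/2) + 3·(6)·(5/2)·(-1) = 35

35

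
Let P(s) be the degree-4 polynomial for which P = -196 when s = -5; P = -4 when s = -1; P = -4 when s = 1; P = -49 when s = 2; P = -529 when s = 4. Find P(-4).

-49

L_0(-4) = (-3)·(-5)·(-6)·(-8)/[(-4)·(-6)·(-7)·(-9)] = 10/21
L_1(-4) = (1)·(-5)·(-6)·(-8)/[(4)·(-2)·(-3)·(-5)] = 2
L_2(-4) = (1)·(-3)·(-6)·(-8)/[(6)·(2)·(-1)·(-3)] = -4
L_3(-4) = (1)·(-3)·(-5)·(-8)/[(7)·(3)·(1)·(-2)] = 20/7
L_4(-4) = (1)·(-3)·(-5)·(-6)/[(9)·(5)·(3)·(2)] = -1/3
Sum: (-196)·(10/21) + (-4)·(2) + (-4)·(-4) + (-49)·(20/7) + (-529)·(-1/3) = -49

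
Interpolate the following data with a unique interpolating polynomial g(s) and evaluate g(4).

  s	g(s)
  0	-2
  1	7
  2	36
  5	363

202

L_0(4) = (3)·(2)·(-1)/[(-1)·(-2)·(-5)] = 3/5
L_1(4) = (4)·(2)·(-1)/[(1)·(-1)·(-4)] = -2
L_2(4) = (4)·(3)·(-1)/[(2)·(1)·(-3)] = 2
L_3(4) = (4)·(3)·(2)/[(5)·(4)·(3)] = 2/5
Sum: (-2)·(3/5) + 7·(-2) + 36·(2) + 363·(2/5) = 202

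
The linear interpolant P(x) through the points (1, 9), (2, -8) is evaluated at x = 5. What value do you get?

-59

L_0(5) = (3)/[(-1)] = -3
L_1(5) = (4)/[(1)] = 4
Sum: 9·(-3) + (-8)·(4) = -59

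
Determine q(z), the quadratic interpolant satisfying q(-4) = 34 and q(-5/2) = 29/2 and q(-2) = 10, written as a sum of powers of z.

q(z) = 2z^2 + 2

Newton's divided differences:
q[-4,-5/2] = (29/2 - 34) / (-5/2 - (-4)) = -13
q[-5/2,-2] = (10 - 29/2) / (-2 - (-5/2)) = -9
q[-4,-5/2,-2] = (-9 - (-13)) / (-2 - (-4)) = 2
q(z) = 34 + (-13)·(z + 4) + 2·(z + 4)(z + 5/2)
Expanding: q(z) = 2z^2 + 2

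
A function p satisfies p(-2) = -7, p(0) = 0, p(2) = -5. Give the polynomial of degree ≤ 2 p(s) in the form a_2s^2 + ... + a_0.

Build the Lagrange basis polynomials:
L_0(s) = s(s - 2) / [8] = (1/8)s^2 - (1/4)s
L_1(s) = (s + 2)(s - 2) / [-4] = -(1/4)s^2 + 1
L_2(s) = (s + 2)s / [8] = (1/8)s^2 + (1/4)s
p(s) = (-7)·L_0 + 0·L_1 + (-5)·L_2
  (-7)·L_0(s) = -(7/8)s^2 + (7/4)s
  0·L_1(s) = 0
  (-5)·L_2(s) = -(5/8)s^2 - (5/4)s
Adding term by term: -(3/2)s^2 + (1/2)s

p(s) = -(3/2)s^2 + (1/2)s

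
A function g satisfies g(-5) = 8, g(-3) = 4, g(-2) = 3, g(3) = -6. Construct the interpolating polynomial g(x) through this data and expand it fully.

g(x) = -(7/120)x^3 - (1/4)x^2 - (137/120)x + 5/4

Build the Lagrange basis polynomials:
L_0(x) = (x + 3)(x + 2)(x - 3) / [-48] = -(1/48)x^3 - (1/24)x^2 + (3/16)x + 3/8
L_1(x) = (x + 5)(x + 2)(x - 3) / [12] = (1/12)x^3 + (1/3)x^2 - (11/12)x - 5/2
L_2(x) = (x + 5)(x + 3)(x - 3) / [-15] = -(1/15)x^3 - (1/3)x^2 + (3/5)x + 3
L_3(x) = (x + 5)(x + 3)(x + 2) / [240] = (1/240)x^3 + (1/24)x^2 + (31/240)x + 1/8
g(x) = 8·L_0 + 4·L_1 + 3·L_2 + (-6)·L_3
  8·L_0(x) = -(1/6)x^3 - (1/3)x^2 + (3/2)x + 3
  4·L_1(x) = (1/3)x^3 + (4/3)x^2 - (11/3)x - 10
  3·L_2(x) = -(1/5)x^3 - x^2 + (9/5)x + 9
  (-6)·L_3(x) = -(1/40)x^3 - (1/4)x^2 - (31/40)x - 3/4
Adding term by term: -(7/120)x^3 - (1/4)x^2 - (137/120)x + 5/4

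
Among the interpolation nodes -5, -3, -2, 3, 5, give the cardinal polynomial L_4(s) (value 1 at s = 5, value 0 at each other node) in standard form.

L_4(s) = (1/1120)s^4 + (1/160)s^3 + (1/1120)s^2 - (9/160)s - 9/112

L_4(s) = (s + 5)(s + 3)(s + 2)(s - 3) / [(10)·(8)·(7)·(2)]
       = (s^4 + 7s^3 + s^2 - 63s - 90) / (1120)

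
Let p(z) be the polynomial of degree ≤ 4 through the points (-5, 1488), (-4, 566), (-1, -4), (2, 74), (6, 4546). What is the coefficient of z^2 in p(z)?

L_0(z) = (z + 4)(z + 1)(z - 2)(z - 6) / [308] = (1/308)z^4 - (3/308)z^3 - (6/77)z^2 + (1/11)z + 12/77
L_1(z) = (z + 5)(z + 1)(z - 2)(z - 6) / [-180] = -(1/180)z^4 + (1/90)z^3 + (31/180)z^2 - (8/45)z - 1/3
L_2(z) = (z + 5)(z + 4)(z - 2)(z - 6) / [252] = (1/252)z^4 + (1/252)z^3 - (10/63)z^2 - (13/63)z + 20/21
L_3(z) = (z + 5)(z + 4)(z + 1)(z - 6) / [-504] = -(1/504)z^4 - (1/126)z^3 + (31/504)z^2 + (11/36)z + 5/21
L_4(z) = (z + 5)(z + 4)(z + 1)(z - 2) / [3080] = (1/3080)z^4 + (1/385)z^3 + (9/3080)z^2 - (19/1540)z - 1/77
p(z) = 1488·L_0 + 566·L_1 + (-4)·L_2 + 74·L_3 + 4546·L_4
Only the coefficient of z^2 is needed; take it from each L_i and combine:
1488·(-6/77) + 566·(31/180) + (-4)·(-10/63) + 74·(31/504) + 4546·(9/3080) = 0

0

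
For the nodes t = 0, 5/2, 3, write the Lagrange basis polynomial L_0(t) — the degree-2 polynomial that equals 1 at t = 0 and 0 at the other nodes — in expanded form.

L_0(t) = (t - 5/2)(t - 3) / [(-5/2)·(-3)]
       = (t^2 - (11/2)t + 15/2) / (15/2)

L_0(t) = (2/15)t^2 - (11/15)t + 1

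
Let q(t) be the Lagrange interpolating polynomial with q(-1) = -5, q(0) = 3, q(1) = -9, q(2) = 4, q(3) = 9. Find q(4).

Evaluate each Lagrange basis at t = 4:
L_0(4) = (4)·(3)·(2)·(1)/[(-1)·(-2)·(-3)·(-4)] = 1
L_1(4) = (5)·(3)·(2)·(1)/[(1)·(-1)·(-2)·(-3)] = -5
L_2(4) = (5)·(4)·(2)·(1)/[(2)·(1)·(-1)·(-2)] = 10
L_3(4) = (5)·(4)·(3)·(1)/[(3)·(2)·(1)·(-1)] = -10
L_4(4) = (5)·(4)·(3)·(2)/[(4)·(3)·(2)·(1)] = 5
Sum: (-5)·(1) + 3·(-5) + (-9)·(10) + 4·(-10) + 9·(5) = -105

-105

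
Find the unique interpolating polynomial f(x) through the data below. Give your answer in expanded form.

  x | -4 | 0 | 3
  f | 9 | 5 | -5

Build the Lagrange basis polynomials:
L_0(x) = x(x - 3) / [28] = (1/28)x^2 - (3/28)x
L_1(x) = (x + 4)(x - 3) / [-12] = -(1/12)x^2 - (1/12)x + 1
L_2(x) = (x + 4)x / [21] = (1/21)x^2 + (4/21)x
f(x) = 9·L_0 + 5·L_1 + (-5)·L_2
  9·L_0(x) = (9/28)x^2 - (27/28)x
  5·L_1(x) = -(5/12)x^2 - (5/12)x + 5
  (-5)·L_2(x) = -(5/21)x^2 - (20/21)x
Adding term by term: -(1/3)x^2 - (7/3)x + 5

f(x) = -(1/3)x^2 - (7/3)x + 5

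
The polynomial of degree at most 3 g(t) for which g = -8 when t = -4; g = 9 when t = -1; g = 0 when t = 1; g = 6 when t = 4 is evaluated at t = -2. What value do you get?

99/10

Evaluate each Lagrange basis at t = -2:
L_0(-2) = (-1)·(-3)·(-6)/[(-3)·(-5)·(-8)] = 3/20
L_1(-2) = (2)·(-3)·(-6)/[(3)·(-2)·(-5)] = 6/5
L_2(-2) = (2)·(-1)·(-6)/[(5)·(2)·(-3)] = -2/5
L_3(-2) = (2)·(-1)·(-3)/[(8)·(5)·(3)] = 1/20
Sum: (-8)·(3/20) + 9·(6/5) + 0 + 6·(1/20) = 99/10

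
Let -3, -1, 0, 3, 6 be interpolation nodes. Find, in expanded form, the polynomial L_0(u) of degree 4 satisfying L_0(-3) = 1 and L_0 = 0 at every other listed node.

L_0(u) = (u + 1)u(u - 3)(u - 6) / [(-2)·(-3)·(-6)·(-9)]
       = (u^4 - 8u^3 + 9u^2 + 18u) / (324)

L_0(u) = (1/324)u^4 - (2/81)u^3 + (1/36)u^2 + (1/18)u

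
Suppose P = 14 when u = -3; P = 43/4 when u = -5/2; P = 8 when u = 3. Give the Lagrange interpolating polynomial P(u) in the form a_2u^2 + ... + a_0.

P(u) = u^2 - u + 2

L_0(u) = (u + 5/2)(u - 3) / [3] = (1/3)u^2 - (1/6)u - 5/2
L_1(u) = (u + 3)(u - 3) / [-11/4] = -(4/11)u^2 + 36/11
L_2(u) = (u + 3)(u + 5/2) / [33] = (1/33)u^2 + (1/6)u + 5/22
P(u) = 14·L_0 + (43/4)·L_1 + 8·L_2
  14·L_0(u) = (14/3)u^2 - (7/3)u - 35
  (43/4)·L_1(u) = -(43/11)u^2 + 387/11
  8·L_2(u) = (8/33)u^2 + (4/3)u + 20/11
Adding term by term: u^2 - u + 2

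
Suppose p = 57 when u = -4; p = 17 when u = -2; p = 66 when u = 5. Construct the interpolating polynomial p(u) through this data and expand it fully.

p(u) = 3u^2 - 2u + 1

Newton's divided differences:
p[-4,-2] = (17 - 57) / (-2 - (-4)) = -20
p[-2,5] = (66 - 17) / (5 - (-2)) = 7
p[-4,-2,5] = (7 - (-20)) / (5 - (-4)) = 3
p(u) = 57 + (-20)·(u + 4) + 3·(u + 4)(u + 2)
Expanding: p(u) = 3u^2 - 2u + 1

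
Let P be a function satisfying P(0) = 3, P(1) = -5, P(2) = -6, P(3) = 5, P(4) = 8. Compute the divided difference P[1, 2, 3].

P[1,2] = (-6 - (-5)) / (2 - 1) = -1
P[2,3] = (5 - (-6)) / (3 - 2) = 11
P[1,2,3] = (11 - (-1)) / (3 - 1) = 6

6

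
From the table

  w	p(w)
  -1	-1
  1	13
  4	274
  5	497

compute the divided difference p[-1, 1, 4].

16

p[-1,1] = (13 - (-1)) / (1 - (-1)) = 7
p[1,4] = (274 - 13) / (4 - 1) = 87
p[-1,1,4] = (87 - 7) / (4 - (-1)) = 16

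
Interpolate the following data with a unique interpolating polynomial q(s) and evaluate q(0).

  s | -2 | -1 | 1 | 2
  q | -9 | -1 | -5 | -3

-2

L_0(0) = (1)·(-1)·(-2)/[(-1)·(-3)·(-4)] = -1/6
L_1(0) = (2)·(-1)·(-2)/[(1)·(-2)·(-3)] = 2/3
L_2(0) = (2)·(1)·(-2)/[(3)·(2)·(-1)] = 2/3
L_3(0) = (2)·(1)·(-1)/[(4)·(3)·(1)] = -1/6
Sum: (-9)·(-1/6) + (-1)·(2/3) + (-5)·(2/3) + (-3)·(-1/6) = -2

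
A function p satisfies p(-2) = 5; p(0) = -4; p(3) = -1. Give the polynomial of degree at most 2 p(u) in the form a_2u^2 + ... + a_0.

Build the Lagrange basis polynomials:
L_0(u) = u(u - 3) / [10] = (1/10)u^2 - (3/10)u
L_1(u) = (u + 2)(u - 3) / [-6] = -(1/6)u^2 + (1/6)u + 1
L_2(u) = (u + 2)u / [15] = (1/15)u^2 + (2/15)u
p(u) = 5·L_0 + (-4)·L_1 + (-1)·L_2
  5·L_0(u) = (1/2)u^2 - (3/2)u
  (-4)·L_1(u) = (2/3)u^2 - (2/3)u - 4
  (-1)·L_2(u) = -(1/15)u^2 - (2/15)u
Adding term by term: (11/10)u^2 - (23/10)u - 4

p(u) = (11/10)u^2 - (23/10)u - 4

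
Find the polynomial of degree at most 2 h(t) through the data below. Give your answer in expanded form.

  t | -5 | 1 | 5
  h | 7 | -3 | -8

h(t) = (1/24)t^2 - (3/2)t - 37/24

Build the Lagrange basis polynomials:
L_0(t) = (t - 1)(t - 5) / [60] = (1/60)t^2 - (1/10)t + 1/12
L_1(t) = (t + 5)(t - 5) / [-24] = -(1/24)t^2 + 25/24
L_2(t) = (t + 5)(t - 1) / [40] = (1/40)t^2 + (1/10)t - 1/8
h(t) = 7·L_0 + (-3)·L_1 + (-8)·L_2
  7·L_0(t) = (7/60)t^2 - (7/10)t + 7/12
  (-3)·L_1(t) = (1/8)t^2 - 25/8
  (-8)·L_2(t) = -(1/5)t^2 - (4/5)t + 1
Adding term by term: (1/24)t^2 - (3/2)t - 37/24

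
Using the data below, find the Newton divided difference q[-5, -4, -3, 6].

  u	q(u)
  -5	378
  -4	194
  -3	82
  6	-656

q[-5,-4] = (194 - 378) / (-4 - (-5)) = -184
q[-4,-3] = (82 - 194) / (-3 - (-4)) = -112
q[-3,6] = (-656 - 82) / (6 - (-3)) = -82
q[-5,-4,-3] = (-112 - (-184)) / (-3 - (-5)) = 36
q[-4,-3,6] = (-82 - (-112)) / (6 - (-4)) = 3
q[-5,-4,-3,6] = (3 - 36) / (6 - (-5)) = -3

-3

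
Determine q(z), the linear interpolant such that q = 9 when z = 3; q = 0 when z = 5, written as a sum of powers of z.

L_0(z) = (z - 5) / [-2] = -(1/2)z + 5/2
L_1(z) = (z - 3) / [2] = (1/2)z - 3/2
q(z) = 9·L_0 + 0·L_1
  9·L_0(z) = -(9/2)z + 45/2
  0·L_1(z) = 0
Adding term by term: -(9/2)z + 45/2

q(z) = -(9/2)z + 45/2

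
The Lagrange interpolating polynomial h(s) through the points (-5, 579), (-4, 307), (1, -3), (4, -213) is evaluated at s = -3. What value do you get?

L_0(-3) = (1)·(-4)·(-7)/[(-1)·(-6)·(-9)] = -14/27
L_1(-3) = (2)·(-4)·(-7)/[(1)·(-5)·(-8)] = 7/5
L_2(-3) = (2)·(1)·(-7)/[(6)·(5)·(-3)] = 7/45
L_3(-3) = (2)·(1)·(-4)/[(9)·(8)·(3)] = -1/27
Sum: 579·(-14/27) + 307·(7/5) + (-3)·(7/45) + (-213)·(-1/27) = 137

137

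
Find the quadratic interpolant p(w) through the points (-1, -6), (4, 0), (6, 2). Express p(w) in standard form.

L_0(w) = (w - 4)(w - 6) / [35] = (1/35)w^2 - (2/7)w + 24/35
L_1(w) = (w + 1)(w - 6) / [-10] = -(1/10)w^2 + (1/2)w + 3/5
L_2(w) = (w + 1)(w - 4) / [14] = (1/14)w^2 - (3/14)w - 2/7
p(w) = (-6)·L_0 + 0·L_1 + 2·L_2
  (-6)·L_0(w) = -(6/35)w^2 + (12/7)w - 144/35
  0·L_1(w) = 0
  2·L_2(w) = (1/7)w^2 - (3/7)w - 4/7
Adding term by term: -(1/35)w^2 + (9/7)w - 164/35

p(w) = -(1/35)w^2 + (9/7)w - 164/35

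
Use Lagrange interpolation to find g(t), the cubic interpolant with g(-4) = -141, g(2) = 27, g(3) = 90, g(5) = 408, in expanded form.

L_0(t) = (t - 2)(t - 3)(t - 5) / [-378] = -(1/378)t^3 + (5/189)t^2 - (31/378)t + 5/63
L_1(t) = (t + 4)(t - 3)(t - 5) / [18] = (1/18)t^3 - (2/9)t^2 - (17/18)t + 10/3
L_2(t) = (t + 4)(t - 2)(t - 5) / [-14] = -(1/14)t^3 + (3/14)t^2 + (9/7)t - 20/7
L_3(t) = (t + 4)(t - 2)(t - 3) / [54] = (1/54)t^3 - (1/54)t^2 - (7/27)t + 4/9
g(t) = (-141)·L_0 + 27·L_1 + 90·L_2 + 408·L_3
  (-141)·L_0(t) = (47/126)t^3 - (235/63)t^2 + (1457/126)t - 235/21
  27·L_1(t) = (3/2)t^3 - 6t^2 - (51/2)t + 90
  90·L_2(t) = -(45/7)t^3 + (135/7)t^2 + (810/7)t - 1800/7
  408·L_3(t) = (68/9)t^3 - (68/9)t^2 - (952/9)t + 544/3
Adding term by term: 3t^3 + 2t^2 - 4t + 3

g(t) = 3t^3 + 2t^2 - 4t + 3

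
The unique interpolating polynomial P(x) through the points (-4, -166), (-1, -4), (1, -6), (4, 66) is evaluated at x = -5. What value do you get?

Evaluate each Lagrange basis at x = -5:
L_0(-5) = (-4)·(-6)·(-9)/[(-3)·(-5)·(-8)] = 9/5
L_1(-5) = (-1)·(-6)·(-9)/[(3)·(-2)·(-5)] = -9/5
L_2(-5) = (-1)·(-4)·(-9)/[(5)·(2)·(-3)] = 6/5
L_3(-5) = (-1)·(-4)·(-6)/[(8)·(5)·(3)] = -1/5
Sum: (-166)·(9/5) + (-4)·(-9/5) + (-6)·(6/5) + 66·(-1/5) = -312

-312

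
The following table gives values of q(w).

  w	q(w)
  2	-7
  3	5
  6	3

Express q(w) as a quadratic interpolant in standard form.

L_0(w) = (w - 3)(w - 6) / [4] = (1/4)w^2 - (9/4)w + 9/2
L_1(w) = (w - 2)(w - 6) / [-3] = -(1/3)w^2 + (8/3)w - 4
L_2(w) = (w - 2)(w - 3) / [12] = (1/12)w^2 - (5/12)w + 1/2
q(w) = (-7)·L_0 + 5·L_1 + 3·L_2
  (-7)·L_0(w) = -(7/4)w^2 + (63/4)w - 63/2
  5·L_1(w) = -(5/3)w^2 + (40/3)w - 20
  3·L_2(w) = (1/4)w^2 - (5/4)w + 3/2
Adding term by term: -(19/6)w^2 + (167/6)w - 50

q(w) = -(19/6)w^2 + (167/6)w - 50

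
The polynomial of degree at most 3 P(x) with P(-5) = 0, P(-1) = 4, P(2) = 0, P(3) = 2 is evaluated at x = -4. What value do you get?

Using Newton's divided-difference form:
P[-5,-1] = (4 - 0) / (-1 - (-5)) = 1
P[-1,2] = (0 - 4) / (2 - (-1)) = -4/3
P[2,3] = (2 - 0) / (3 - 2) = 2
P[-5,-1,2] = (-4/3 - 1) / (2 - (-5)) = -1/3
P[-1,2,3] = (2 - (-4/3)) / (3 - (-1)) = 5/6
P[-5,-1,2,3] = (5/6 - (-1/3)) / (3 - (-5)) = 7/48
P(-4) = 0 + 1·(1) + (-1/3)·(1)·(-3) + (7/48)·(1)·(-3)·(-6) = 37/8

37/8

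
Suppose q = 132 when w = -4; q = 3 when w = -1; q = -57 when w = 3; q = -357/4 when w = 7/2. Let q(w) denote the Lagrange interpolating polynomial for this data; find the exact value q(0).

0

Evaluate each Lagrange basis at w = 0:
L_0(0) = (1)·(-3)·(-7/2)/[(-3)·(-7)·(-15/2)] = -1/15
L_1(0) = (4)·(-3)·(-7/2)/[(3)·(-4)·(-9/2)] = 7/9
L_2(0) = (4)·(1)·(-7/2)/[(7)·(4)·(-1/2)] = 1
L_3(0) = (4)·(1)·(-3)/[(15/2)·(9/2)·(1/2)] = -32/45
Sum: 132·(-1/15) + 3·(7/9) + (-57)·(1) + (-357/4)·(-32/45) = 0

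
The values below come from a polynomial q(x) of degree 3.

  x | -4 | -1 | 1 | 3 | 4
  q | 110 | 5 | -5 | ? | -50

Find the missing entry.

The 4 known values determine q uniquely (degree ≤ 3).
L_0(3) = (4)·(2)·(-1)/[(-3)·(-5)·(-8)] = 1/15
L_1(3) = (7)·(2)·(-1)/[(3)·(-2)·(-5)] = -7/15
L_2(3) = (7)·(4)·(-1)/[(5)·(2)·(-3)] = 14/15
L_3(3) = (7)·(4)·(2)/[(8)·(5)·(3)] = 7/15
Sum: 110·(1/15) + 5·(-7/15) + (-5)·(14/15) + (-50)·(7/15) = -23

-23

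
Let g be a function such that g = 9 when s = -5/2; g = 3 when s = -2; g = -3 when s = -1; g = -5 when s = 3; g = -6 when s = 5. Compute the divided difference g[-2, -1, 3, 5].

g[-2,-1] = (-3 - 3) / (-1 - (-2)) = -6
g[-1,3] = (-5 - (-3)) / (3 - (-1)) = -1/2
g[3,5] = (-6 - (-5)) / (5 - 3) = -1/2
g[-2,-1,3] = (-1/2 - (-6)) / (3 - (-2)) = 11/10
g[-1,3,5] = (-1/2 - (-1/2)) / (5 - (-1)) = 0
g[-2,-1,3,5] = (0 - 11/10) / (5 - (-2)) = -11/70

-11/70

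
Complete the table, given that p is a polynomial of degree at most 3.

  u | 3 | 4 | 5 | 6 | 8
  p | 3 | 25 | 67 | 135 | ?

The 4 known values determine p uniquely (degree ≤ 3).
L_0(8) = (4)·(3)·(2)/[(-1)·(-2)·(-3)] = -4
L_1(8) = (5)·(3)·(2)/[(1)·(-1)·(-2)] = 15
L_2(8) = (5)·(4)·(2)/[(2)·(1)·(-1)] = -20
L_3(8) = (5)·(4)·(3)/[(3)·(2)·(1)] = 10
Sum: 3·(-4) + 25·(15) + 67·(-20) + 135·(10) = 373

373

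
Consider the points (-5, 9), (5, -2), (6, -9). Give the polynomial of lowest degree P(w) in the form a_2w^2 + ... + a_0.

P(w) = -(59/110)w^2 - (11/10)w + 186/11

L_0(w) = (w - 5)(w - 6) / [110] = (1/110)w^2 - (1/10)w + 3/11
L_1(w) = (w + 5)(w - 6) / [-10] = -(1/10)w^2 + (1/10)w + 3
L_2(w) = (w + 5)(w - 5) / [11] = (1/11)w^2 - 25/11
P(w) = 9·L_0 + (-2)·L_1 + (-9)·L_2
  9·L_0(w) = (9/110)w^2 - (9/10)w + 27/11
  (-2)·L_1(w) = (1/5)w^2 - (1/5)w - 6
  (-9)·L_2(w) = -(9/11)w^2 + 225/11
Adding term by term: -(59/110)w^2 - (11/10)w + 186/11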